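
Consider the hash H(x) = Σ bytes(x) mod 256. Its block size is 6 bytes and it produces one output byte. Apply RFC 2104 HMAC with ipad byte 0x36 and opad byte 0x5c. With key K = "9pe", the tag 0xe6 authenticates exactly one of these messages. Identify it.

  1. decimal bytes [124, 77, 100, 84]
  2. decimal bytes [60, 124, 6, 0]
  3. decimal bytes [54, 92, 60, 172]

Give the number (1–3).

2

Key "9pe" = 39 70 65 is 3 bytes ≤ B = 6; zero-pad to 6 bytes: K' = 39 70 65 00 00 00.
K' ⊕ ipad = 0f 46 53 36 36 36; K' ⊕ opad = 65 2c 39 5c 5c 5c.
m1: inner = H(0f 46 53 36 36 36 7c 4d 64 54) = cb; tag = H(65 2c 39 5c 5c 5c cb) = a9
m2: inner = H(0f 46 53 36 36 36 3c 7c 06 00) = 08; tag = H(65 2c 39 5c 5c 5c 08) = e6 ← matches
m3: inner = H(0f 46 53 36 36 36 36 5c 3c ac) = c4; tag = H(65 2c 39 5c 5c 5c c4) = a2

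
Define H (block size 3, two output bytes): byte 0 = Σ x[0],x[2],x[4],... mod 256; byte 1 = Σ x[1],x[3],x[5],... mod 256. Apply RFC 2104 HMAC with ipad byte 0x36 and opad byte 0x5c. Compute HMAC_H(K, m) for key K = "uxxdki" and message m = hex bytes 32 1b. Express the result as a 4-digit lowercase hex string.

05d8

Key "uxxdki" = 75 78 78 64 6b 69 is 6 bytes > B = 3, so hash it first: H(key) = 58 45, then zero-pad to 3 bytes: K' = 58 45 00.
K' ⊕ ipad = 6e 73 36.  K' ⊕ opad = 04 19 5c.
Inner input = (K'⊕ipad) ∥ m = 6e 73 36 ∥ 32 1b.
Inner hash: even-index sum = 191 mod 256 = 191; odd-index sum = 165 mod 256 = 165 → bf a5.
Outer input = (K'⊕opad) ∥ inner = 04 19 5c ∥ bf a5.
Outer hash (tag): even-index sum = 261 mod 256 = 5; odd-index sum = 216 mod 256 = 216 → 05 d8.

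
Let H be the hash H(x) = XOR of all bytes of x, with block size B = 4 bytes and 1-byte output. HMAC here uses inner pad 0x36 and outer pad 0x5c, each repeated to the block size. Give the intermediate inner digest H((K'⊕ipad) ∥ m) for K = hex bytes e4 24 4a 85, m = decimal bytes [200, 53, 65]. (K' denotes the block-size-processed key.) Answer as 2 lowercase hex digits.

b3

Key hex bytes e4 24 4a 85 is exactly B = 4 bytes: K' = e4 24 4a 85.
K' ⊕ ipad = d2 12 7c b3.
Inner input = d2 12 7c b3 ∥ c8 35 41.
Inner hash: XOR d2⊕12⊕7c⊕b3⊕c8⊕35⊕41 = b3.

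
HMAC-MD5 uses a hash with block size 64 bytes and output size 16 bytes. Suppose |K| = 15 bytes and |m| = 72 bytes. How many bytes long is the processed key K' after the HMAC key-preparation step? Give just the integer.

Key is 15 ≤ 64 bytes, zero-padded: |K'| = 64.

64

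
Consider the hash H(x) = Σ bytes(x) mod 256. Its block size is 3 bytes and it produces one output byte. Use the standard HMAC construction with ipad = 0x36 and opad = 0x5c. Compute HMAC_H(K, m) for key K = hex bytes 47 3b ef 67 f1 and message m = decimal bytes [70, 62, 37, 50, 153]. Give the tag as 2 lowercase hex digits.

2c

Key hex bytes 47 3b ef 67 f1 is 5 bytes > B = 3, so hash it first: H(key) = c9, then zero-pad to 3 bytes: K' = c9 00 00.
K' ⊕ ipad = ff 36 36.  K' ⊕ opad = 95 5c 5c.
Inner input = (K'⊕ipad) ∥ m = ff 36 36 ∥ 46 3e 25 32 99.
Inner hash: sum = 255+54+54+70+62+37+50+153 = 735; mod 256 = 223 → df.
Outer input = (K'⊕opad) ∥ inner = 95 5c 5c ∥ df.
Outer hash (tag): sum = 149+92+92+223 = 556; mod 256 = 44 → 2c.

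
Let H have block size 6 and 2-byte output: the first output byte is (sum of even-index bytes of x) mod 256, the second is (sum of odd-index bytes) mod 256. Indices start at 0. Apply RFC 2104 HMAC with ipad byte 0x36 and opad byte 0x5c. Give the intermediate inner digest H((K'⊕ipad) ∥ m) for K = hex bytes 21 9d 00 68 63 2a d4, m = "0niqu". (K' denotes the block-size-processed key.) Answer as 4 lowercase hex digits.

e864

Key hex bytes 21 9d 00 68 63 2a d4 is 7 bytes > B = 6, so hash it first: H(key) = 58 2f, then zero-pad to 6 bytes: K' = 58 2f 00 00 00 00.
K' ⊕ ipad = 6e 19 36 36 36 36.
Inner input = 6e 19 36 36 36 36 ∥ 30 6e 69 71 75.
Inner hash: even-index sum = 488 mod 256 = 232; odd-index sum = 356 mod 256 = 100 → e8 64.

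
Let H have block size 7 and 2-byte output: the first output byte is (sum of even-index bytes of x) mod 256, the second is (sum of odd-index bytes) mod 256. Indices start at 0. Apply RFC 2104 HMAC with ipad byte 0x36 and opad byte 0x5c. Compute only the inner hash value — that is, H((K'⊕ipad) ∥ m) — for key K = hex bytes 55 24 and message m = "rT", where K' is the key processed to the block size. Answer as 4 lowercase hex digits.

59f0

Key hex bytes 55 24 is 2 bytes ≤ B = 7; zero-pad to 7 bytes: K' = 55 24 00 00 00 00 00.
K' ⊕ ipad = 63 12 36 36 36 36 36.
Inner input = 63 12 36 36 36 36 36 ∥ 72 54.
Inner hash: even-index sum = 345 mod 256 = 89; odd-index sum = 240 mod 256 = 240 → 59 f0.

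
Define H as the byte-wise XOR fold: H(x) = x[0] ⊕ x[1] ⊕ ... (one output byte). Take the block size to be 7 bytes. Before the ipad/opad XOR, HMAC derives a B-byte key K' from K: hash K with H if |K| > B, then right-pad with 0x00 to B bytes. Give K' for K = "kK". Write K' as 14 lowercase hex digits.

Key "kK" = 6b 4b is 2 bytes ≤ B = 7; zero-pad to 7 bytes: K' = 6b 4b 00 00 00 00 00.

6b4b0000000000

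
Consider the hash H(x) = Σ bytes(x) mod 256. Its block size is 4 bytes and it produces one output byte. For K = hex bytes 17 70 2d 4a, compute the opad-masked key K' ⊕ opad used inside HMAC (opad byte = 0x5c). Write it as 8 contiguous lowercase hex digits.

4b2c7116

Key hex bytes 17 70 2d 4a is exactly B = 4 bytes: K' = 17 70 2d 4a.
XOR each byte with 0x5c: 17⊕5c=4b, 70⊕5c=2c, 2d⊕5c=71, 4a⊕5c=16.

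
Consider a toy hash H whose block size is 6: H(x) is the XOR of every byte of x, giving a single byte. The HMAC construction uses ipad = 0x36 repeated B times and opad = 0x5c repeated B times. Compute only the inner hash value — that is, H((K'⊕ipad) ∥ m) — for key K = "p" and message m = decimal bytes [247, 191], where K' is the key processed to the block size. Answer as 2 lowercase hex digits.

Key "p" = 70 is 1 byte ≤ B = 6; zero-pad to 6 bytes: K' = 70 00 00 00 00 00.
K' ⊕ ipad = 46 36 36 36 36 36.
Inner input = 46 36 36 36 36 36 ∥ f7 bf.
Inner hash: XOR 46⊕36⊕36⊕36⊕36⊕36⊕f7⊕bf = 38.

38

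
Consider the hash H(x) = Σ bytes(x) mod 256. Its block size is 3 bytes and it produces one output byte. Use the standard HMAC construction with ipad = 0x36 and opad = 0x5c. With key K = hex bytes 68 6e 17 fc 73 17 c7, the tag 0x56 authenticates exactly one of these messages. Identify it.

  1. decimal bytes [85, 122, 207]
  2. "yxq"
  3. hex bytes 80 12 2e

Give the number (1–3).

Key hex bytes 68 6e 17 fc 73 17 c7 is 7 bytes > B = 3, so hash it first: H(key) = 3a, then zero-pad to 3 bytes: K' = 3a 00 00.
K' ⊕ ipad = 0c 36 36; K' ⊕ opad = 66 5c 5c.
m1: inner = H(0c 36 36 55 7a cf) = 16; tag = H(66 5c 5c 16) = 34
m2: inner = H(0c 36 36 79 78 71) = da; tag = H(66 5c 5c da) = f8
m3: inner = H(0c 36 36 80 12 2e) = 38; tag = H(66 5c 5c 38) = 56 ← matches

3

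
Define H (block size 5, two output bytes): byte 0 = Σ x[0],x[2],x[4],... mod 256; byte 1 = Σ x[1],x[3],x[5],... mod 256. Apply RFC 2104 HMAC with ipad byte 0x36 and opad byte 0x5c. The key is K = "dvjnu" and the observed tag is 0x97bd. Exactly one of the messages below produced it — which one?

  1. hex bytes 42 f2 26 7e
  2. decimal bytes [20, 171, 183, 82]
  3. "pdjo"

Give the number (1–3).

1

Key "dvjnu" = 64 76 6a 6e 75 is exactly B = 5 bytes: K' = 64 76 6a 6e 75.
K' ⊕ ipad = 52 40 5c 58 43; K' ⊕ opad = 38 2a 36 32 29.
m1: inner = H(52 40 5c 58 43 42 f2 26 7e) = 61 00; tag = H(38 2a 36 32 29 61 00) = 97bd ← matches
m2: inner = H(52 40 5c 58 43 14 ab b7 52) = ee 63; tag = H(38 2a 36 32 29 ee 63) = fa4a
m3: inner = H(52 40 5c 58 43 70 64 6a 6f) = c4 72; tag = H(38 2a 36 32 29 c4 72) = 0920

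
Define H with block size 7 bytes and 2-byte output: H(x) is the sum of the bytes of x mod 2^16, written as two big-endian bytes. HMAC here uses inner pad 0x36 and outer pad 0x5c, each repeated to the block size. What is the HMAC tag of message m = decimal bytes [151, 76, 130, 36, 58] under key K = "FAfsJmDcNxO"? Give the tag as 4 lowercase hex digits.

Key "FAfsJmDcNxO" = 46 41 66 73 4a 6d 44 63 4e 78 4f is 11 bytes > B = 7, so hash it first: H(key) = 03 d3, then zero-pad to 7 bytes: K' = 03 d3 00 00 00 00 00.
K' ⊕ ipad = 35 e5 36 36 36 36 36.  K' ⊕ opad = 5f 8f 5c 5c 5c 5c 5c.
Inner input = (K'⊕ipad) ∥ m = 35 e5 36 36 36 36 36 ∥ 97 4c 82 24 3a.
Inner hash: sum = 53+229+54+54+54+54+54+151+76+130+36+58 = 1003 → 03 eb.
Outer input = (K'⊕opad) ∥ inner = 5f 8f 5c 5c 5c 5c 5c ∥ 03 eb.
Outer hash (tag): sum = 95+143+92+92+92+92+92+3+235 = 936 → 03 a8.

03a8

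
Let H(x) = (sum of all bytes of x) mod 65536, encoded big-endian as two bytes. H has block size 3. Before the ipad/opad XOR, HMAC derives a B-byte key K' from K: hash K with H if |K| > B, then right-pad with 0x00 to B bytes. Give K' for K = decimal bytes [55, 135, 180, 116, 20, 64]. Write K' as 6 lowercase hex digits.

023a00

|K| = 6 > B = 3, so first hash the key.
H(K): sum = 55+135+180+116+20+64 = 570 → 02 3a.
Zero-pad H(K) = 02 3a to 3 bytes: K' = 02 3a 00.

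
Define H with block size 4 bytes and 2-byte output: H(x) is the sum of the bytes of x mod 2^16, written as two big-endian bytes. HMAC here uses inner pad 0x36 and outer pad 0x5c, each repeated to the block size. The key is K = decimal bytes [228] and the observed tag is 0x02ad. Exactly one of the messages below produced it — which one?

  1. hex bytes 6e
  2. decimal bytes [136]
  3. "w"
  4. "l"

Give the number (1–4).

Key decimal bytes [228] = e4 is 1 byte ≤ B = 4; zero-pad to 4 bytes: K' = e4 00 00 00.
K' ⊕ ipad = d2 36 36 36; K' ⊕ opad = b8 5c 5c 5c.
m1: inner = H(d2 36 36 36 6e) = 01 e2; tag = H(b8 5c 5c 5c 01 e2) = 02af
m2: inner = H(d2 36 36 36 88) = 01 fc; tag = H(b8 5c 5c 5c 01 fc) = 02c9
m3: inner = H(d2 36 36 36 77) = 01 eb; tag = H(b8 5c 5c 5c 01 eb) = 02b8
m4: inner = H(d2 36 36 36 6c) = 01 e0; tag = H(b8 5c 5c 5c 01 e0) = 02ad ← matches

4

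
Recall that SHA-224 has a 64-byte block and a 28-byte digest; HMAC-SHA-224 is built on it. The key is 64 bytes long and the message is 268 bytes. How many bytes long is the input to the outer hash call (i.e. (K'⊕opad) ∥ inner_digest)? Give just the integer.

92

Key is 64 ≤ 64 bytes, zero-padded: |K'| = 64.
Outer input = (K'⊕opad) ∥ H(inner) → 64 + 28 = 92 bytes.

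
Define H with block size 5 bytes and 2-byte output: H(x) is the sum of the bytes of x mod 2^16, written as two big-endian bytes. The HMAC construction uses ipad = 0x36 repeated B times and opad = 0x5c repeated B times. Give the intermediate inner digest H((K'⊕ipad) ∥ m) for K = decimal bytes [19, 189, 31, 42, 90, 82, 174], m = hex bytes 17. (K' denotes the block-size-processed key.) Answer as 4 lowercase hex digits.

0132

Key decimal bytes [19, 189, 31, 42, 90, 82, 174] = 13 bd 1f 2a 5a 52 ae is 7 bytes > B = 5, so hash it first: H(key) = 02 73, then zero-pad to 5 bytes: K' = 02 73 00 00 00.
K' ⊕ ipad = 34 45 36 36 36.
Inner input = 34 45 36 36 36 ∥ 17.
Inner hash: sum = 52+69+54+54+54+23 = 306 → 01 32.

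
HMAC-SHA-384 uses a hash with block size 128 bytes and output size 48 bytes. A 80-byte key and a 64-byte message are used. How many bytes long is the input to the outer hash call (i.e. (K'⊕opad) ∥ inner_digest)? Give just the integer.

Key is 80 ≤ 128 bytes, zero-padded: |K'| = 128.
Outer input = (K'⊕opad) ∥ H(inner) → 128 + 48 = 176 bytes.

176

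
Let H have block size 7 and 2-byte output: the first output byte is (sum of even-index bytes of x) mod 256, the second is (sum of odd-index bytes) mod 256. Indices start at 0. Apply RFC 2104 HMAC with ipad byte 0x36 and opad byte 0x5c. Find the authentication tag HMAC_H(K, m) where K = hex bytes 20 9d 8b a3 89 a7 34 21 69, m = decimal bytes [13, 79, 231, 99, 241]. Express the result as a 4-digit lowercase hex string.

3047

Key hex bytes 20 9d 8b a3 89 a7 34 21 69 is 9 bytes > B = 7, so hash it first: H(key) = d1 08, then zero-pad to 7 bytes: K' = d1 08 00 00 00 00 00.
K' ⊕ ipad = e7 3e 36 36 36 36 36.  K' ⊕ opad = 8d 54 5c 5c 5c 5c 5c.
Inner input = (K'⊕ipad) ∥ m = e7 3e 36 36 36 36 36 ∥ 0d 4f e7 63 f1.
Inner hash: even-index sum = 571 mod 256 = 59; odd-index sum = 655 mod 256 = 143 → 3b 8f.
Outer input = (K'⊕opad) ∥ inner = 8d 54 5c 5c 5c 5c 5c ∥ 3b 8f.
Outer hash (tag): even-index sum = 560 mod 256 = 48; odd-index sum = 327 mod 256 = 71 → 30 47.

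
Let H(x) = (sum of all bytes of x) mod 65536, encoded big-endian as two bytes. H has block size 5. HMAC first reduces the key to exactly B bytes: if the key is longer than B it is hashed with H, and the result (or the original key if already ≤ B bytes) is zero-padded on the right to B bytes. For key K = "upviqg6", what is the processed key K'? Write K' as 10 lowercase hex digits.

02d2000000

|K| = 7 > B = 5, so first hash the key.
H(K): sum = 117+112+118+105+113+103+54 = 722 → 02 d2.
Zero-pad H(K) = 02 d2 to 5 bytes: K' = 02 d2 00 00 00.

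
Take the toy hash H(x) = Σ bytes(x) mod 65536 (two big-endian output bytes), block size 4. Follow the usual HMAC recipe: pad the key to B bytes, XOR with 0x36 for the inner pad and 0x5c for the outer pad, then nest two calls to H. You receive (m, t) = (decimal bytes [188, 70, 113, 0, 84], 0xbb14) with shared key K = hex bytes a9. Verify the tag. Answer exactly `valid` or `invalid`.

Key hex bytes a9 is 1 byte ≤ B = 4; zero-pad to 4 bytes: K' = a9 00 00 00.
K' ⊕ ipad = 9f 36 36 36; K' ⊕ opad = f5 5c 5c 5c.
Inner hash: sum = 159+54+54+54+188+70+113+0+84 = 776 → 03 08.
Outer hash (recomputed tag): sum = 245+92+92+92+3+8 = 532 → 02 14.
Recomputed tag = 0214; claimed = bb14 → mismatch.

invalid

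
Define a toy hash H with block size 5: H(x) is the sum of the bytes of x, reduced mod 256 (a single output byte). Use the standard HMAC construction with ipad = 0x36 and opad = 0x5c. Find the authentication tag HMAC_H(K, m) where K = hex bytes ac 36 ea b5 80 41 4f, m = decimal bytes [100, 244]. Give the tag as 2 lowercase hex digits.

14

Key hex bytes ac 36 ea b5 80 41 4f is 7 bytes > B = 5, so hash it first: H(key) = 91, then zero-pad to 5 bytes: K' = 91 00 00 00 00.
K' ⊕ ipad = a7 36 36 36 36.  K' ⊕ opad = cd 5c 5c 5c 5c.
Inner input = (K'⊕ipad) ∥ m = a7 36 36 36 36 ∥ 64 f4.
Inner hash: sum = 167+54+54+54+54+100+244 = 727; mod 256 = 215 → d7.
Outer input = (K'⊕opad) ∥ inner = cd 5c 5c 5c 5c ∥ d7.
Outer hash (tag): sum = 205+92+92+92+92+215 = 788; mod 256 = 20 → 14.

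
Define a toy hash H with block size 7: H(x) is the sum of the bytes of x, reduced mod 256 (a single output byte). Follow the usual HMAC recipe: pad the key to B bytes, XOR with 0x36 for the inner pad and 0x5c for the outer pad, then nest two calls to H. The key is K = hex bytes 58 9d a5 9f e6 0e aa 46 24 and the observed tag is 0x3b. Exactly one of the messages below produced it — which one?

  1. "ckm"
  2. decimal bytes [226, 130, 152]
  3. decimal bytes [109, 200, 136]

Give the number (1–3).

Key hex bytes 58 9d a5 9f e6 0e aa 46 24 is 9 bytes > B = 7, so hash it first: H(key) = 41, then zero-pad to 7 bytes: K' = 41 00 00 00 00 00 00.
K' ⊕ ipad = 77 36 36 36 36 36 36; K' ⊕ opad = 1d 5c 5c 5c 5c 5c 5c.
m1: inner = H(77 36 36 36 36 36 36 63 6b 6d) = f6; tag = H(1d 5c 5c 5c 5c 5c 5c f6) = 3b ← matches
m2: inner = H(77 36 36 36 36 36 36 e2 82 98) = b7; tag = H(1d 5c 5c 5c 5c 5c 5c b7) = fc
m3: inner = H(77 36 36 36 36 36 36 6d c8 88) = 78; tag = H(1d 5c 5c 5c 5c 5c 5c 78) = bd

1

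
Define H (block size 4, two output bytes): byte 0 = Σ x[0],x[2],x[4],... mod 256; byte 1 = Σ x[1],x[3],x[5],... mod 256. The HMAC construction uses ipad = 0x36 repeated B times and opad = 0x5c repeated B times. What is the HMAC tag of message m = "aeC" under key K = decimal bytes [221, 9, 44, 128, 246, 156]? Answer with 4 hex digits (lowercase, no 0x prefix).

Key decimal bytes [221, 9, 44, 128, 246, 156] = dd 09 2c 80 f6 9c is 6 bytes > B = 4, so hash it first: H(key) = ff 25, then zero-pad to 4 bytes: K' = ff 25 00 00.
K' ⊕ ipad = c9 13 36 36.  K' ⊕ opad = a3 79 5c 5c.
Inner input = (K'⊕ipad) ∥ m = c9 13 36 36 ∥ 61 65 43.
Inner hash: even-index sum = 419 mod 256 = 163; odd-index sum = 174 mod 256 = 174 → a3 ae.
Outer input = (K'⊕opad) ∥ inner = a3 79 5c 5c ∥ a3 ae.
Outer hash (tag): even-index sum = 418 mod 256 = 162; odd-index sum = 387 mod 256 = 131 → a2 83.

a283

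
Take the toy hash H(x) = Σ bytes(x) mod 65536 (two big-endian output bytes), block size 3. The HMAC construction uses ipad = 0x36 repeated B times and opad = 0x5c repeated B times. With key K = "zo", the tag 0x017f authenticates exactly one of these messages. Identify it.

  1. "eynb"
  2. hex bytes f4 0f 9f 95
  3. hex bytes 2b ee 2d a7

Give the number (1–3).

Key "zo" = 7a 6f is 2 bytes ≤ B = 3; zero-pad to 3 bytes: K' = 7a 6f 00.
K' ⊕ ipad = 4c 59 36; K' ⊕ opad = 26 33 5c.
m1: inner = H(4c 59 36 65 79 6e 62) = 02 89; tag = H(26 33 5c 02 89) = 0140
m2: inner = H(4c 59 36 f4 0f 9f 95) = 03 12; tag = H(26 33 5c 03 12) = 00ca
m3: inner = H(4c 59 36 2b ee 2d a7) = 02 c8; tag = H(26 33 5c 02 c8) = 017f ← matches

3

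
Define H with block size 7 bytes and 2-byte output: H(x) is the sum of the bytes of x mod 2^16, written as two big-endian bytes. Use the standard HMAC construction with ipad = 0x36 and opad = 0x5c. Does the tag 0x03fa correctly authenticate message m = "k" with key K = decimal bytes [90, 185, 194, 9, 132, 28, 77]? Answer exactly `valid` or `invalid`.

valid

Key decimal bytes [90, 185, 194, 9, 132, 28, 77] = 5a b9 c2 09 84 1c 4d is exactly B = 7 bytes: K' = 5a b9 c2 09 84 1c 4d.
K' ⊕ ipad = 6c 8f f4 3f b2 2a 7b; K' ⊕ opad = 06 e5 9e 55 d8 40 11.
Inner hash: sum = 108+143+244+63+178+42+123+107 = 1008 → 03 f0.
Outer hash (recomputed tag): sum = 6+229+158+85+216+64+17+3+240 = 1018 → 03 fa.
Recomputed tag = 03fa; claimed = 03fa → match.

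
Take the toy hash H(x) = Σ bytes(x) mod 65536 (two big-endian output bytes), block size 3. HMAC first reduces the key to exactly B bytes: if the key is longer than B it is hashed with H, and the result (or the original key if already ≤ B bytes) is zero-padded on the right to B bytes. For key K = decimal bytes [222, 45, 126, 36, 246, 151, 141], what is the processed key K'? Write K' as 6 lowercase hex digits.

03c700

|K| = 7 > B = 3, so first hash the key.
H(K): sum = 222+45+126+36+246+151+141 = 967 → 03 c7.
Zero-pad H(K) = 03 c7 to 3 bytes: K' = 03 c7 00.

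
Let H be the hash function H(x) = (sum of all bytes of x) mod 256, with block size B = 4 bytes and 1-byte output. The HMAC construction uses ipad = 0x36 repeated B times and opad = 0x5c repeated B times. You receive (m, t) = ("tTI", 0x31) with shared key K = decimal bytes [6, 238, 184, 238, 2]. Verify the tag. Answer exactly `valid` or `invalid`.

valid

Key decimal bytes [6, 238, 184, 238, 2] = 06 ee b8 ee 02 is 5 bytes > B = 4, so hash it first: H(key) = 9c, then zero-pad to 4 bytes: K' = 9c 00 00 00.
K' ⊕ ipad = aa 36 36 36; K' ⊕ opad = c0 5c 5c 5c.
Inner hash: sum = 170+54+54+54+116+84+73 = 605; mod 256 = 93 → 5d.
Outer hash (recomputed tag): sum = 192+92+92+92+93 = 561; mod 256 = 49 → 31.
Recomputed tag = 31; claimed = 31 → match.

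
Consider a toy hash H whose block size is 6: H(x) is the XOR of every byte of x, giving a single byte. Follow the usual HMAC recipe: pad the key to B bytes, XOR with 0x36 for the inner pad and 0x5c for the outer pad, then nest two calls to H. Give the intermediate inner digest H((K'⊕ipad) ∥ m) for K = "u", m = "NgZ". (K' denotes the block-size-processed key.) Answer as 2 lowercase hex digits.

Key "u" = 75 is 1 byte ≤ B = 6; zero-pad to 6 bytes: K' = 75 00 00 00 00 00.
K' ⊕ ipad = 43 36 36 36 36 36.
Inner input = 43 36 36 36 36 36 ∥ 4e 67 5a.
Inner hash: XOR 43⊕36⊕36⊕36⊕36⊕36⊕4e⊕67⊕5a = 06.

06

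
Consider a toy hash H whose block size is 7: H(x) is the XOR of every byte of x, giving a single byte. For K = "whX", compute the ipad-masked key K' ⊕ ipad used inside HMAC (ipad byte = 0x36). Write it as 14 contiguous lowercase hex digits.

Key "whX" = 77 68 58 is 3 bytes ≤ B = 7; zero-pad to 7 bytes: K' = 77 68 58 00 00 00 00.
XOR each byte with 0x36: 77⊕36=41, 68⊕36=5e, 58⊕36=6e, 00⊕36=36, 00⊕36=36, 00⊕36=36, 00⊕36=36.

415e6e36363636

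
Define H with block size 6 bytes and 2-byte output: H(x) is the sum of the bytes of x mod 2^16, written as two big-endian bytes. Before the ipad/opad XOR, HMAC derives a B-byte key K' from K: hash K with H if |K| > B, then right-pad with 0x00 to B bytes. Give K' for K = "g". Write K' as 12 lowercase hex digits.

Key "g" = 67 is 1 byte ≤ B = 6; zero-pad to 6 bytes: K' = 67 00 00 00 00 00.

670000000000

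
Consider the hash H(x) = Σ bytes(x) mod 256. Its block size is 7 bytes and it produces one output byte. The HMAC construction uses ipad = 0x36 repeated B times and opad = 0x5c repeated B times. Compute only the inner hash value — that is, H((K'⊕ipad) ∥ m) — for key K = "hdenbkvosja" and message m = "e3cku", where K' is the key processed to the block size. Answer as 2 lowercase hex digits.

d8

Key "hdenbkvosja" = 68 64 65 6e 62 6b 76 6f 73 6a 61 is 11 bytes > B = 7, so hash it first: H(key) = 8f, then zero-pad to 7 bytes: K' = 8f 00 00 00 00 00 00.
K' ⊕ ipad = b9 36 36 36 36 36 36.
Inner input = b9 36 36 36 36 36 36 ∥ 65 33 63 6b 75.
Inner hash: sum = 185+54+54+54+54+54+54+101+51+99+107+117 = 984; mod 256 = 216 → d8.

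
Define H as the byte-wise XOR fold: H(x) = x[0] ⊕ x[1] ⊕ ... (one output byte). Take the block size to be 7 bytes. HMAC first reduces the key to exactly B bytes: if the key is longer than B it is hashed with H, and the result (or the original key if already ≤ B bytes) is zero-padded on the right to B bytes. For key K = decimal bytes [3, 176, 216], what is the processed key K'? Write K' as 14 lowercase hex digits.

03b0d800000000

Key decimal bytes [3, 176, 216] = 03 b0 d8 is 3 bytes ≤ B = 7; zero-pad to 7 bytes: K' = 03 b0 d8 00 00 00 00.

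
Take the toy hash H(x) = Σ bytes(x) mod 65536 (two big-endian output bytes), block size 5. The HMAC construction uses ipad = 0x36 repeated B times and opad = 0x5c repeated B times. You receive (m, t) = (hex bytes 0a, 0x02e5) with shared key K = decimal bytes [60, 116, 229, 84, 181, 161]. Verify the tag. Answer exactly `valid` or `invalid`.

Key decimal bytes [60, 116, 229, 84, 181, 161] = 3c 74 e5 54 b5 a1 is 6 bytes > B = 5, so hash it first: H(key) = 03 3f, then zero-pad to 5 bytes: K' = 03 3f 00 00 00.
K' ⊕ ipad = 35 09 36 36 36; K' ⊕ opad = 5f 63 5c 5c 5c.
Inner hash: sum = 53+9+54+54+54+10 = 234 → 00 ea.
Outer hash (recomputed tag): sum = 95+99+92+92+92+0+234 = 704 → 02 c0.
Recomputed tag = 02c0; claimed = 02e5 → mismatch.

invalid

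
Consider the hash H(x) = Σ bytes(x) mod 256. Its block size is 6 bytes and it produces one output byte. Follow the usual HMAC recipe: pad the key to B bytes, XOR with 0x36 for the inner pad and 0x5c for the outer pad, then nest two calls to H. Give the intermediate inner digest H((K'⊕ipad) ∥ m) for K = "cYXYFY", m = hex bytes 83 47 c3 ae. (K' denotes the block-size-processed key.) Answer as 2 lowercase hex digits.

bb

Key "cYXYFY" = 63 59 58 59 46 59 is exactly B = 6 bytes: K' = 63 59 58 59 46 59.
K' ⊕ ipad = 55 6f 6e 6f 70 6f.
Inner input = 55 6f 6e 6f 70 6f ∥ 83 47 c3 ae.
Inner hash: sum = 85+111+110+111+112+111+131+71+195+174 = 1211; mod 256 = 187 → bb.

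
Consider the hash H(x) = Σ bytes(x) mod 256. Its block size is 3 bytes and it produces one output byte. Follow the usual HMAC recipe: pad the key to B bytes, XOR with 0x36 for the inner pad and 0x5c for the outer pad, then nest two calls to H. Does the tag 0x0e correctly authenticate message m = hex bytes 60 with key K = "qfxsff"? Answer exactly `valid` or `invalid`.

Key "qfxsff" = 71 66 78 73 66 66 is 6 bytes > B = 3, so hash it first: H(key) = 8e, then zero-pad to 3 bytes: K' = 8e 00 00.
K' ⊕ ipad = b8 36 36; K' ⊕ opad = d2 5c 5c.
Inner hash: sum = 184+54+54+96 = 388; mod 256 = 132 → 84.
Outer hash (recomputed tag): sum = 210+92+92+132 = 526; mod 256 = 14 → 0e.
Recomputed tag = 0e; claimed = 0e → match.

valid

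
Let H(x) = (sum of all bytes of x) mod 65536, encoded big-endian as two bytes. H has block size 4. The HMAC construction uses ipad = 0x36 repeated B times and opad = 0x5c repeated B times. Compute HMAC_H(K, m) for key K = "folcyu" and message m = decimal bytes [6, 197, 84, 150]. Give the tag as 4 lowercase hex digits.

Key "folcyu" = 66 6f 6c 63 79 75 is 6 bytes > B = 4, so hash it first: H(key) = 02 92, then zero-pad to 4 bytes: K' = 02 92 00 00.
K' ⊕ ipad = 34 a4 36 36.  K' ⊕ opad = 5e ce 5c 5c.
Inner input = (K'⊕ipad) ∥ m = 34 a4 36 36 ∥ 06 c5 54 96.
Inner hash: sum = 52+164+54+54+6+197+84+150 = 761 → 02 f9.
Outer input = (K'⊕opad) ∥ inner = 5e ce 5c 5c ∥ 02 f9.
Outer hash (tag): sum = 94+206+92+92+2+249 = 735 → 02 df.

02df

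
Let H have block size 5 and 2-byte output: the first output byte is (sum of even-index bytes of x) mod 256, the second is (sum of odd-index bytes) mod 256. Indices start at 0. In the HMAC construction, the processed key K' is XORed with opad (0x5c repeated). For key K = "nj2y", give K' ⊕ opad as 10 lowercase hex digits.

32366e255c

Key "nj2y" = 6e 6a 32 79 is 4 bytes ≤ B = 5; zero-pad to 5 bytes: K' = 6e 6a 32 79 00.
XOR each byte with 0x5c: 6e⊕5c=32, 6a⊕5c=36, 32⊕5c=6e, 79⊕5c=25, 00⊕5c=5c.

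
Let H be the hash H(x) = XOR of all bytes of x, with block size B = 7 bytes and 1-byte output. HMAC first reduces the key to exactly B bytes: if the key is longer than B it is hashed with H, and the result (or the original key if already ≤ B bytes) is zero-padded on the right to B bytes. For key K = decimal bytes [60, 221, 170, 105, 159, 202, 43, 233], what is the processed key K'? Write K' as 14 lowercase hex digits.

b5000000000000

|K| = 8 > B = 7, so first hash the key.
H(K): XOR 3c⊕dd⊕aa⊕69⊕9f⊕ca⊕2b⊕e9 = b5.
Zero-pad H(K) = b5 to 7 bytes: K' = b5 00 00 00 00 00 00.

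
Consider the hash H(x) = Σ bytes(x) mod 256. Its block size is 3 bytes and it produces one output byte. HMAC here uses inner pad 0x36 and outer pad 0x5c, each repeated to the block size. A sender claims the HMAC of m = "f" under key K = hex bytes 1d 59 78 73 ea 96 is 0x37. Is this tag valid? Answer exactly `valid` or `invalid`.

invalid

Key hex bytes 1d 59 78 73 ea 96 is 6 bytes > B = 3, so hash it first: H(key) = e1, then zero-pad to 3 bytes: K' = e1 00 00.
K' ⊕ ipad = d7 36 36; K' ⊕ opad = bd 5c 5c.
Inner hash: sum = 215+54+54+102 = 425; mod 256 = 169 → a9.
Outer hash (recomputed tag): sum = 189+92+92+169 = 542; mod 256 = 30 → 1e.
Recomputed tag = 1e; claimed = 37 → mismatch.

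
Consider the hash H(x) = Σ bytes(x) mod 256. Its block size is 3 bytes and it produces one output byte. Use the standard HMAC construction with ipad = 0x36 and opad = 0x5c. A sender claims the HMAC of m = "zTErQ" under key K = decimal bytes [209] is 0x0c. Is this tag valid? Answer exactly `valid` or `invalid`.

Key decimal bytes [209] = d1 is 1 byte ≤ B = 3; zero-pad to 3 bytes: K' = d1 00 00.
K' ⊕ ipad = e7 36 36; K' ⊕ opad = 8d 5c 5c.
Inner hash: sum = 231+54+54+122+84+69+114+81 = 809; mod 256 = 41 → 29.
Outer hash (recomputed tag): sum = 141+92+92+41 = 366; mod 256 = 110 → 6e.
Recomputed tag = 6e; claimed = 0c → mismatch.

invalid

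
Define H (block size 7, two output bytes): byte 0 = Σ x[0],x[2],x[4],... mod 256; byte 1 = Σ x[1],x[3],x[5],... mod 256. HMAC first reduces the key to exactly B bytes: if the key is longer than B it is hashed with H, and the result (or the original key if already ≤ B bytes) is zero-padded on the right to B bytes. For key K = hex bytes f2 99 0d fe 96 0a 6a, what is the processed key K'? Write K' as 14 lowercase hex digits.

Key hex bytes f2 99 0d fe 96 0a 6a is exactly B = 7 bytes: K' = f2 99 0d fe 96 0a 6a.

f2990dfe960a6a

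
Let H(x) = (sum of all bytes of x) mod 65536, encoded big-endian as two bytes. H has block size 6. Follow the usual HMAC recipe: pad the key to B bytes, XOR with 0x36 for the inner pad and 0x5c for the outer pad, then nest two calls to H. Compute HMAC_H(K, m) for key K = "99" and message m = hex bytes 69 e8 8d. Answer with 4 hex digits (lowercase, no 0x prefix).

Key "99" = 39 39 is 2 bytes ≤ B = 6; zero-pad to 6 bytes: K' = 39 39 00 00 00 00.
K' ⊕ ipad = 0f 0f 36 36 36 36.  K' ⊕ opad = 65 65 5c 5c 5c 5c.
Inner input = (K'⊕ipad) ∥ m = 0f 0f 36 36 36 36 ∥ 69 e8 8d.
Inner hash: sum = 15+15+54+54+54+54+105+232+141 = 724 → 02 d4.
Outer input = (K'⊕opad) ∥ inner = 65 65 5c 5c 5c 5c ∥ 02 d4.
Outer hash (tag): sum = 101+101+92+92+92+92+2+212 = 784 → 03 10.

0310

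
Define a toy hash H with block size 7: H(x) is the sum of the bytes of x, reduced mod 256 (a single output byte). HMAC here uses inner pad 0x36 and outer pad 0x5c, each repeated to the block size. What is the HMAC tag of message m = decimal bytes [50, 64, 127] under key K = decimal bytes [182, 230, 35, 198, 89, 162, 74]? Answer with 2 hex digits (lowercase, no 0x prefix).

9b

Key decimal bytes [182, 230, 35, 198, 89, 162, 74] = b6 e6 23 c6 59 a2 4a is exactly B = 7 bytes: K' = b6 e6 23 c6 59 a2 4a.
K' ⊕ ipad = 80 d0 15 f0 6f 94 7c.  K' ⊕ opad = ea ba 7f 9a 05 fe 16.
Inner input = (K'⊕ipad) ∥ m = 80 d0 15 f0 6f 94 7c ∥ 32 40 7f.
Inner hash: sum = 128+208+21+240+111+148+124+50+64+127 = 1221; mod 256 = 197 → c5.
Outer input = (K'⊕opad) ∥ inner = ea ba 7f 9a 05 fe 16 ∥ c5.
Outer hash (tag): sum = 234+186+127+154+5+254+22+197 = 1179; mod 256 = 155 → 9b.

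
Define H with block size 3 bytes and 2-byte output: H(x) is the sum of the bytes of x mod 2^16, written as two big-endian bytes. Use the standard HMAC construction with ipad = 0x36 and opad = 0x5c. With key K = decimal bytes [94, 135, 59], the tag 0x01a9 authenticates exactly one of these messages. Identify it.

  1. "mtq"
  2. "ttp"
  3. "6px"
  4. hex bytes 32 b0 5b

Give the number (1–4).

4

Key decimal bytes [94, 135, 59] = 5e 87 3b is exactly B = 3 bytes: K' = 5e 87 3b.
K' ⊕ ipad = 68 b1 0d; K' ⊕ opad = 02 db 67.
m1: inner = H(68 b1 0d 6d 74 71) = 02 78; tag = H(02 db 67 02 78) = 01be
m2: inner = H(68 b1 0d 74 74 70) = 02 7e; tag = H(02 db 67 02 7e) = 01c4
m3: inner = H(68 b1 0d 36 70 78) = 02 44; tag = H(02 db 67 02 44) = 018a
m4: inner = H(68 b1 0d 32 b0 5b) = 02 63; tag = H(02 db 67 02 63) = 01a9 ← matches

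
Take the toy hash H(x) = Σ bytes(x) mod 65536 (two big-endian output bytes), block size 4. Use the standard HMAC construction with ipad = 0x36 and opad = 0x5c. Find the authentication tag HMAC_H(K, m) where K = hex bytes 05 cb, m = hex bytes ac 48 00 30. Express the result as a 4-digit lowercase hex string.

Key hex bytes 05 cb is 2 bytes ≤ B = 4; zero-pad to 4 bytes: K' = 05 cb 00 00.
K' ⊕ ipad = 33 fd 36 36.  K' ⊕ opad = 59 97 5c 5c.
Inner input = (K'⊕ipad) ∥ m = 33 fd 36 36 ∥ ac 48 00 30.
Inner hash: sum = 51+253+54+54+172+72+0+48 = 704 → 02 c0.
Outer input = (K'⊕opad) ∥ inner = 59 97 5c 5c ∥ 02 c0.
Outer hash (tag): sum = 89+151+92+92+2+192 = 618 → 02 6a.

026a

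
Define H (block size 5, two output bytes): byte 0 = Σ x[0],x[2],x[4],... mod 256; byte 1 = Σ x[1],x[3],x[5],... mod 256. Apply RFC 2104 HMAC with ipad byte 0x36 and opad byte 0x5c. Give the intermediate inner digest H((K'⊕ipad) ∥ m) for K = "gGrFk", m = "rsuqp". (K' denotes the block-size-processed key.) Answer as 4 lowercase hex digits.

d638

Key "gGrFk" = 67 47 72 46 6b is exactly B = 5 bytes: K' = 67 47 72 46 6b.
K' ⊕ ipad = 51 71 44 70 5d.
Inner input = 51 71 44 70 5d ∥ 72 73 75 71 70.
Inner hash: even-index sum = 470 mod 256 = 214; odd-index sum = 568 mod 256 = 56 → d6 38.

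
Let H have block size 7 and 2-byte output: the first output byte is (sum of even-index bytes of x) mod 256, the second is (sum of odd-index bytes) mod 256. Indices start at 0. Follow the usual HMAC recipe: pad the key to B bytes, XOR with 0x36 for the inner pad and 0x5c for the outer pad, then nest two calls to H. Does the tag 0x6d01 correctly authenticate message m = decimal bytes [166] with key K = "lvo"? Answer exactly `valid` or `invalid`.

valid

Key "lvo" = 6c 76 6f is 3 bytes ≤ B = 7; zero-pad to 7 bytes: K' = 6c 76 6f 00 00 00 00.
K' ⊕ ipad = 5a 40 59 36 36 36 36; K' ⊕ opad = 30 2a 33 5c 5c 5c 5c.
Inner hash: even-index sum = 287 mod 256 = 31; odd-index sum = 338 mod 256 = 82 → 1f 52.
Outer hash (recomputed tag): even-index sum = 365 mod 256 = 109; odd-index sum = 257 mod 256 = 1 → 6d 01.
Recomputed tag = 6d01; claimed = 6d01 → match.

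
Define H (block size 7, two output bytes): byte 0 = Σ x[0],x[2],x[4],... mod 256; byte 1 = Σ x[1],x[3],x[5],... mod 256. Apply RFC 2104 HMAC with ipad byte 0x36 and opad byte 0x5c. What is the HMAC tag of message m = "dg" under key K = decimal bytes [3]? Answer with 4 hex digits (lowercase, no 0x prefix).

7952

Key decimal bytes [3] = 03 is 1 byte ≤ B = 7; zero-pad to 7 bytes: K' = 03 00 00 00 00 00 00.
K' ⊕ ipad = 35 36 36 36 36 36 36.  K' ⊕ opad = 5f 5c 5c 5c 5c 5c 5c.
Inner input = (K'⊕ipad) ∥ m = 35 36 36 36 36 36 36 ∥ 64 67.
Inner hash: even-index sum = 318 mod 256 = 62; odd-index sum = 262 mod 256 = 6 → 3e 06.
Outer input = (K'⊕opad) ∥ inner = 5f 5c 5c 5c 5c 5c 5c ∥ 3e 06.
Outer hash (tag): even-index sum = 377 mod 256 = 121; odd-index sum = 338 mod 256 = 82 → 79 52.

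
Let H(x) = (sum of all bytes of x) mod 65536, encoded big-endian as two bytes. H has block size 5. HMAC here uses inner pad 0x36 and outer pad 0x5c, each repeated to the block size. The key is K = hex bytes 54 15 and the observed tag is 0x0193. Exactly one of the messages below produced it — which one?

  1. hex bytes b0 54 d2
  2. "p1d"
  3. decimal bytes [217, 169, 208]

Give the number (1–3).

2

Key hex bytes 54 15 is 2 bytes ≤ B = 5; zero-pad to 5 bytes: K' = 54 15 00 00 00.
K' ⊕ ipad = 62 23 36 36 36; K' ⊕ opad = 08 49 5c 5c 5c.
m1: inner = H(62 23 36 36 36 b0 54 d2) = 02 fd; tag = H(08 49 5c 5c 5c 02 fd) = 0264
m2: inner = H(62 23 36 36 36 70 31 64) = 02 2c; tag = H(08 49 5c 5c 5c 02 2c) = 0193 ← matches
m3: inner = H(62 23 36 36 36 d9 a9 d0) = 03 79; tag = H(08 49 5c 5c 5c 03 79) = 01e1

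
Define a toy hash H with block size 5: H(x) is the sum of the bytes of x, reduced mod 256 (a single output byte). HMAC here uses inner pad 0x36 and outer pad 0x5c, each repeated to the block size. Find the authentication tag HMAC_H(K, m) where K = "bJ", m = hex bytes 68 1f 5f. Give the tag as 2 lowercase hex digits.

Key "bJ" = 62 4a is 2 bytes ≤ B = 5; zero-pad to 5 bytes: K' = 62 4a 00 00 00.
K' ⊕ ipad = 54 7c 36 36 36.  K' ⊕ opad = 3e 16 5c 5c 5c.
Inner input = (K'⊕ipad) ∥ m = 54 7c 36 36 36 ∥ 68 1f 5f.
Inner hash: sum = 84+124+54+54+54+104+31+95 = 600; mod 256 = 88 → 58.
Outer input = (K'⊕opad) ∥ inner = 3e 16 5c 5c 5c ∥ 58.
Outer hash (tag): sum = 62+22+92+92+92+88 = 448; mod 256 = 192 → c0.

c0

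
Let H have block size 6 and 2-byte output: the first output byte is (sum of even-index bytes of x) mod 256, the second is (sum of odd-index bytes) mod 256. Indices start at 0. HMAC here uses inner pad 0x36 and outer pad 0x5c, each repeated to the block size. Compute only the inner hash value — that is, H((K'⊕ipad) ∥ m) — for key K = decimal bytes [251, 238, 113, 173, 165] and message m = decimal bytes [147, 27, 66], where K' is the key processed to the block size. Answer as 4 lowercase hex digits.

Key decimal bytes [251, 238, 113, 173, 165] = fb ee 71 ad a5 is 5 bytes ≤ B = 6; zero-pad to 6 bytes: K' = fb ee 71 ad a5 00.
K' ⊕ ipad = cd d8 47 9b 93 36.
Inner input = cd d8 47 9b 93 36 ∥ 93 1b 42.
Inner hash: even-index sum = 636 mod 256 = 124; odd-index sum = 452 mod 256 = 196 → 7c c4.

7cc4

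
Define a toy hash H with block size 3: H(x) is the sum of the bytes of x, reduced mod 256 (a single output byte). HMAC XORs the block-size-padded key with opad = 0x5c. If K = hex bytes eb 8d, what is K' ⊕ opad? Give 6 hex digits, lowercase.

b7d15c

Key hex bytes eb 8d is 2 bytes ≤ B = 3; zero-pad to 3 bytes: K' = eb 8d 00.
XOR each byte with 0x5c: eb⊕5c=b7, 8d⊕5c=d1, 00⊕5c=5c.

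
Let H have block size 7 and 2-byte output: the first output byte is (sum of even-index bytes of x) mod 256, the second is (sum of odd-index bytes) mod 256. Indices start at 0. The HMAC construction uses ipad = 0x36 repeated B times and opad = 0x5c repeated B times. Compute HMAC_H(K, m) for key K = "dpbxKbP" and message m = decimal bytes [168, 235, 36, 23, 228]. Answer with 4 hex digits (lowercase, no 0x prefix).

3119

Key "dpbxKbP" = 64 70 62 78 4b 62 50 is exactly B = 7 bytes: K' = 64 70 62 78 4b 62 50.
K' ⊕ ipad = 52 46 54 4e 7d 54 66.  K' ⊕ opad = 38 2c 3e 24 17 3e 0c.
Inner input = (K'⊕ipad) ∥ m = 52 46 54 4e 7d 54 66 ∥ a8 eb 24 17 e4.
Inner hash: even-index sum = 651 mod 256 = 139; odd-index sum = 664 mod 256 = 152 → 8b 98.
Outer input = (K'⊕opad) ∥ inner = 38 2c 3e 24 17 3e 0c ∥ 8b 98.
Outer hash (tag): even-index sum = 305 mod 256 = 49; odd-index sum = 281 mod 256 = 25 → 31 19.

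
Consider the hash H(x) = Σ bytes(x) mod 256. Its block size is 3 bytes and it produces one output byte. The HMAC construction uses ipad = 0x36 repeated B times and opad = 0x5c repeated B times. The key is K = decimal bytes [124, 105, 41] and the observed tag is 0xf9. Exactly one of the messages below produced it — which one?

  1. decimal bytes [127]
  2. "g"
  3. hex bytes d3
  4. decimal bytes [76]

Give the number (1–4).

2

Key decimal bytes [124, 105, 41] = 7c 69 29 is exactly B = 3 bytes: K' = 7c 69 29.
K' ⊕ ipad = 4a 5f 1f; K' ⊕ opad = 20 35 75.
m1: inner = H(4a 5f 1f 7f) = 47; tag = H(20 35 75 47) = 11
m2: inner = H(4a 5f 1f 67) = 2f; tag = H(20 35 75 2f) = f9 ← matches
m3: inner = H(4a 5f 1f d3) = 9b; tag = H(20 35 75 9b) = 65
m4: inner = H(4a 5f 1f 4c) = 14; tag = H(20 35 75 14) = de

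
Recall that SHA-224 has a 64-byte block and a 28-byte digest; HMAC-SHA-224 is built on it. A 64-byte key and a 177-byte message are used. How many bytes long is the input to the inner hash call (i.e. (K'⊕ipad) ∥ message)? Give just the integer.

241

Key is 64 ≤ 64 bytes, zero-padded: |K'| = 64.
Inner input = (K'⊕ipad) ∥ m → 64 + 177 = 241 bytes.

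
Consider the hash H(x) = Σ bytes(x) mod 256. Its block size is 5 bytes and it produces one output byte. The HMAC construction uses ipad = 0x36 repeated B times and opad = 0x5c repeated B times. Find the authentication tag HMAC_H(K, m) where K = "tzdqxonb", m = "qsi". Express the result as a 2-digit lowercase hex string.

Key "tzdqxonb" = 74 7a 64 71 78 6f 6e 62 is 8 bytes > B = 5, so hash it first: H(key) = 7a, then zero-pad to 5 bytes: K' = 7a 00 00 00 00.
K' ⊕ ipad = 4c 36 36 36 36.  K' ⊕ opad = 26 5c 5c 5c 5c.
Inner input = (K'⊕ipad) ∥ m = 4c 36 36 36 36 ∥ 71 73 69.
Inner hash: sum = 76+54+54+54+54+113+115+105 = 625; mod 256 = 113 → 71.
Outer input = (K'⊕opad) ∥ inner = 26 5c 5c 5c 5c ∥ 71.
Outer hash (tag): sum = 38+92+92+92+92+113 = 519; mod 256 = 7 → 07.

07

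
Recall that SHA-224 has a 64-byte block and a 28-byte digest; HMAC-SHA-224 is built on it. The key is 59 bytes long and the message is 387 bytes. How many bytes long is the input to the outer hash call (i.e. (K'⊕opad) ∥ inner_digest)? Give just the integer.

92

Key is 59 ≤ 64 bytes, zero-padded: |K'| = 64.
Outer input = (K'⊕opad) ∥ H(inner) → 64 + 28 = 92 bytes.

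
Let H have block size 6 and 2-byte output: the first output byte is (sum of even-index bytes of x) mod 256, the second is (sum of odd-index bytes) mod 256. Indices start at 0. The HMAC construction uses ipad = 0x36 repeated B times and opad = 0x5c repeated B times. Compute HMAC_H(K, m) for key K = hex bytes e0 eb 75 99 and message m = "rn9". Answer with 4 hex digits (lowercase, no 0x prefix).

3b08

Key hex bytes e0 eb 75 99 is 4 bytes ≤ B = 6; zero-pad to 6 bytes: K' = e0 eb 75 99 00 00.
K' ⊕ ipad = d6 dd 43 af 36 36.  K' ⊕ opad = bc b7 29 c5 5c 5c.
Inner input = (K'⊕ipad) ∥ m = d6 dd 43 af 36 36 ∥ 72 6e 39.
Inner hash: even-index sum = 506 mod 256 = 250; odd-index sum = 560 mod 256 = 48 → fa 30.
Outer input = (K'⊕opad) ∥ inner = bc b7 29 c5 5c 5c ∥ fa 30.
Outer hash (tag): even-index sum = 571 mod 256 = 59; odd-index sum = 520 mod 256 = 8 → 3b 08.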